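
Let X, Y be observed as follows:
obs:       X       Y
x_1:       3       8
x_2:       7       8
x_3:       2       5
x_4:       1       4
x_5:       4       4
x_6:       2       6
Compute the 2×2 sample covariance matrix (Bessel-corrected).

Step 1 — column means:
  mean(X) = (3 + 7 + 2 + 1 + 4 + 2) / 6 = 19/6 = 3.1667
  mean(Y) = (8 + 8 + 5 + 4 + 4 + 6) / 6 = 35/6 = 5.8333

Step 2 — sample covariance S[i,j] = (1/(n-1)) · Σ_k (x_{k,i} - mean_i) · (x_{k,j} - mean_j), with n-1 = 5.
  S[X,X] = ((-0.1667)·(-0.1667) + (3.8333)·(3.8333) + (-1.1667)·(-1.1667) + (-2.1667)·(-2.1667) + (0.8333)·(0.8333) + (-1.1667)·(-1.1667)) / 5 = 22.8333/5 = 4.5667
  S[X,Y] = ((-0.1667)·(2.1667) + (3.8333)·(2.1667) + (-1.1667)·(-0.8333) + (-2.1667)·(-1.8333) + (0.8333)·(-1.8333) + (-1.1667)·(0.1667)) / 5 = 11.1667/5 = 2.2333
  S[Y,Y] = ((2.1667)·(2.1667) + (2.1667)·(2.1667) + (-0.8333)·(-0.8333) + (-1.8333)·(-1.8333) + (-1.8333)·(-1.8333) + (0.1667)·(0.1667)) / 5 = 16.8333/5 = 3.3667

S is symmetric (S[j,i] = S[i,j]). Assembling:

S = [[4.5667, 2.2333],
 [2.2333, 3.3667]]


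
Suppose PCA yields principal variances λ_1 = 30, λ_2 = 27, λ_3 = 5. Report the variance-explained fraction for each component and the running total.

Step 1 — total variance = trace(Sigma) = Σ λ_i = 30 + 27 + 5 = 62.

Step 2 — fraction explained by component i = λ_i / Σ λ:
  PC1: 30/62 = 0.4839
  PC2: 27/62 = 0.4355
  PC3: 5/62 = 0.0806

Step 3 — cumulative fraction after k components = (λ_1 + ... + λ_k) / Σ λ:
  k = 1: 30/62 = 0.4839
  k = 2: (30 + 27)/62 = 57/62 = 0.9194
  k = 3: (30 + 27 + 5)/62 = 62/62 = 1

Summary (fraction, with percent):

explained: PC1 0.4839 (48.39%), PC2 0.4355 (43.55%), PC3 0.0806 (8.06%);  cumulative: 0.4839, 0.9194, 1


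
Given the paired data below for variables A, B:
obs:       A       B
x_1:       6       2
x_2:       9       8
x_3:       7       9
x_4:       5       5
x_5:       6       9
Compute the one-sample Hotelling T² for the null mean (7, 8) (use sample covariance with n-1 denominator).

Step 1 — sample mean vector:
  mean(A) = (6 + 9 + 7 + 5 + 6) / 5 = 33/5 = 6.6
  mean(B) = (2 + 8 + 9 + 5 + 9) / 5 = 33/5 = 6.6
  x̄ = (6.6, 6.6),  deviation x̄ - mu_0 = (6.6, 6.6) - (7, 8) = (-0.4, -1.4).

Step 2 — sample covariance matrix, S[i,j] = (1/(n-1)) · Σ_k (x_{k,i} - mean_i) · (x_{k,j} - mean_j), divisor n-1 = 4:
  S[A,A] = ((-0.6)·(-0.6) + (2.4)·(2.4) + (0.4)·(0.4) + (-1.6)·(-1.6) + (-0.6)·(-0.6)) / 4 = 9.2/4 = 2.3
  S[A,B] = ((-0.6)·(-4.6) + (2.4)·(1.4) + (0.4)·(2.4) + (-1.6)·(-1.6) + (-0.6)·(2.4)) / 4 = 8.2/4 = 2.05
  S[B,B] = ((-4.6)·(-4.6) + (1.4)·(1.4) + (2.4)·(2.4) + (-1.6)·(-1.6) + (2.4)·(2.4)) / 4 = 37.2/4 = 9.3
  S = [[2.3, 2.05],
 [2.05, 9.3]].

Step 3 — invert S. det(S) = 2.3·9.3 - (2.05)² = 17.1875.
  S^{-1} = (1/det) · [[d, -b], [-b, a]] = [[0.5411, -0.1193],
 [-0.1193, 0.1338]].

Step 4 — quadratic form (x̄ - mu_0)^T · S^{-1} · (x̄ - mu_0):
  S^{-1} · (x̄ - mu_0) = (-0.0495, -0.1396),
  (x̄ - mu_0)^T · [...] = (-0.4)·(-0.0495) + (-1.4)·(-0.1396) = 0.2153.

Step 5 — scale by n: T² = 5 · 0.2153 = 1.0764.

T² ≈ 1.0764


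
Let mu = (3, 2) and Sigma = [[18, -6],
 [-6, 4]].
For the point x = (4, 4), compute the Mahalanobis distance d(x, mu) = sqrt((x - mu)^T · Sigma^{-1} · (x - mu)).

Step 1 — centre the observation: (x - mu) = (1, 2).

Step 2 — invert Sigma. det(Sigma) = 18·4 - (-6)² = 36.
  Sigma^{-1} = (1/det) · [[d, -b], [-b, a]] = [[0.1111, 0.1667],
 [0.1667, 0.5]].

Step 3 — form the quadratic (x - mu)^T · Sigma^{-1} · (x - mu):
  Sigma^{-1} · (x - mu) = (0.4444, 1.1667).
  (x - mu)^T · [Sigma^{-1} · (x - mu)] = (1)·(0.4444) + (2)·(1.1667) = 2.7778.

Step 4 — take square root: d = √(2.7778) ≈ 1.6667.

d(x, mu) = √(2.7778) ≈ 1.6667


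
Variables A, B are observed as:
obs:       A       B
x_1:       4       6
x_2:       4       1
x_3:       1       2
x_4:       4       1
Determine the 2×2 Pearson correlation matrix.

Step 1 — column means:
  mean(A) = (4 + 4 + 1 + 4) / 4 = 13/4 = 3.25
  mean(B) = (6 + 1 + 2 + 1) / 4 = 10/4 = 2.5

Step 2 — sample variances and covariances s[i,j] = (1/(n-1)) · Σ_k (x_{k,i} - mean_i) · (x_{k,j} - mean_j), with n-1 = 3:
  s[A,A] = ((0.75)·(0.75) + (0.75)·(0.75) + (-2.25)·(-2.25) + (0.75)·(0.75)) / 3 = 6.75/3 = 2.25
  s[A,B] = ((0.75)·(3.5) + (0.75)·(-1.5) + (-2.25)·(-0.5) + (0.75)·(-1.5)) / 3 = 1.5/3 = 0.5
  s[B,B] = ((3.5)·(3.5) + (-1.5)·(-1.5) + (-0.5)·(-0.5) + (-1.5)·(-1.5)) / 3 = 17/3 = 5.6667
  Sample standard deviations s_i = √(s[i,i]):
  s(A) = √(2.25) = 1.5
  s(B) = √(5.6667) = 2.3805

Step 3 — r_{ij} = s_{ij} / (s_i · s_j):
  r[A,A] = 1 (diagonal).
  r[A,B] = 0.5 / (1.5 · 2.3805) = 0.5 / 3.5707 = 0.14
  r[B,B] = 1 (diagonal).

R is symmetric with unit diagonal. Assembling:

R = [[1, 0.14],
 [0.14, 1]]


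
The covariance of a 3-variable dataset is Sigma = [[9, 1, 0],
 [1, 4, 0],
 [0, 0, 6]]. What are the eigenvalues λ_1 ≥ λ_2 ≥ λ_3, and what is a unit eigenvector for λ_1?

Step 1 — characteristic polynomial p(λ) = det(λI - Sigma) = λ³ - tr·λ² + c_1·λ - det, where tr = trace, c_1 = sum of the principal 2×2 minors, det = det(Sigma):
  tr = 9 + 4 + 6 = 19,
  c_1 = (9·4 - (1)²) + (9·6 - (0)²) + (4·6 - (0)²) = 35 + 54 + 24 = 113,
  det = 9·(4·6 - (0)²) - (1)·((1)·6 - (0)·(0)) + (0)·((1)·(0) - 4·(0)) = 9·(24) - (1)·(6) + (0)·(0) = 210.
  So p(λ) = λ³ - 19λ² + 113λ - 210.
Step 2 — look for an integer root (rational root theorem: any rational root is an integer divisor of 210). Testing λ = 6:
  p(6) = 216 - 684 + 678 - 210 = 0  ✓
  Dividing out (λ - 6): p(λ) = (λ - 6)(λ² - 13λ + 35).
Step 3 — remaining eigenvalues from the quadratic λ² - 13λ + 35 = 0:
  Δ = 13² - 4·35 = 169 - 140 = 29,  λ = (13 ± √29)/2 = (13 ± 5.3852)/2 ≈ 9.1926 or 3.8074.
  Sorted: λ_1 = 9.1926,  λ_2 = 6,  λ_3 = 3.8074  (check: sum = 19 = tr ✓).

Step 4 — unit eigenvector for λ_1 ≈ 9.1926: v spans the null space of (Sigma - λ_1 I), whose rows are
  r_1 = (-0.1926, 1, 0),  r_2 = (1, -5.1926, 0),  r_3 = (0, 0, -3.1926).
  v is orthogonal to every row, so take v ∝ r_1 × r_3 = ((1)·(-3.1926) - (0)·(0), (0)·(0) - (-0.1926)·(-3.1926), (-0.1926)·(0) - (1)·(0)) ≈ (-3.1926, -0.6148, 0).
  Rescale (multiply by -1 so the first nonzero entry is positive): u = (3.1926, 0.6148, 0).
  ||u|| = √((3.1926)² + (0.6148)² + (0)²) = √(10.5706) ≈ 3.2512,  v_1 = u/||u|| ≈ (0.982, 0.1891, 0) (||v_1|| = 1).

λ_1 = 9.1926,  λ_2 = 6,  λ_3 = 3.8074;  v_1 ≈ (0.982, 0.1891, 0)


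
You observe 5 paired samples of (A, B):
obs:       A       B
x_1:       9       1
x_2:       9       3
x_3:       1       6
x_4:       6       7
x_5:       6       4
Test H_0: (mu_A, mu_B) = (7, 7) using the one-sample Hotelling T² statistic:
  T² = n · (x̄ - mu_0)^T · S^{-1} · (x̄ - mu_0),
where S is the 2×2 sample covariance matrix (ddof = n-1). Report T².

Step 1 — sample mean vector:
  mean(A) = (9 + 9 + 1 + 6 + 6) / 5 = 31/5 = 6.2
  mean(B) = (1 + 3 + 6 + 7 + 4) / 5 = 21/5 = 4.2
  x̄ = (6.2, 4.2),  deviation x̄ - mu_0 = (6.2, 4.2) - (7, 7) = (-0.8, -2.8).

Step 2 — sample covariance matrix, S[i,j] = (1/(n-1)) · Σ_k (x_{k,i} - mean_i) · (x_{k,j} - mean_j), divisor n-1 = 4:
  S[A,A] = ((2.8)·(2.8) + (2.8)·(2.8) + (-5.2)·(-5.2) + (-0.2)·(-0.2) + (-0.2)·(-0.2)) / 4 = 42.8/4 = 10.7
  S[A,B] = ((2.8)·(-3.2) + (2.8)·(-1.2) + (-5.2)·(1.8) + (-0.2)·(2.8) + (-0.2)·(-0.2)) / 4 = -22.2/4 = -5.55
  S[B,B] = ((-3.2)·(-3.2) + (-1.2)·(-1.2) + (1.8)·(1.8) + (2.8)·(2.8) + (-0.2)·(-0.2)) / 4 = 22.8/4 = 5.7
  S = [[10.7, -5.55],
 [-5.55, 5.7]].

Step 3 — invert S. det(S) = 10.7·5.7 - (-5.55)² = 30.1875.
  S^{-1} = (1/det) · [[d, -b], [-b, a]] = [[0.1888, 0.1839],
 [0.1839, 0.3545]].

Step 4 — quadratic form (x̄ - mu_0)^T · S^{-1} · (x̄ - mu_0):
  S^{-1} · (x̄ - mu_0) = (-0.6658, -1.1395),
  (x̄ - mu_0)^T · [...] = (-0.8)·(-0.6658) + (-2.8)·(-1.1395) = 3.7234.

Step 5 — scale by n: T² = 5 · 3.7234 = 18.617.

T² ≈ 18.617


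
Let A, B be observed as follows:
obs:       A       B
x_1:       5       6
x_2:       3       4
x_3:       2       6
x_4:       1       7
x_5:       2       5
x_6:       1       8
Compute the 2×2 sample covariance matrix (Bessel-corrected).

Step 1 — column means:
  mean(A) = (5 + 3 + 2 + 1 + 2 + 1) / 6 = 14/6 = 2.3333
  mean(B) = (6 + 4 + 6 + 7 + 5 + 8) / 6 = 36/6 = 6

Step 2 — sample covariance S[i,j] = (1/(n-1)) · Σ_k (x_{k,i} - mean_i) · (x_{k,j} - mean_j), with n-1 = 5.
  S[A,A] = ((2.6667)·(2.6667) + (0.6667)·(0.6667) + (-0.3333)·(-0.3333) + (-1.3333)·(-1.3333) + (-0.3333)·(-0.3333) + (-1.3333)·(-1.3333)) / 5 = 11.3333/5 = 2.2667
  S[A,B] = ((2.6667)·(0) + (0.6667)·(-2) + (-0.3333)·(0) + (-1.3333)·(1) + (-0.3333)·(-1) + (-1.3333)·(2)) / 5 = -5/5 = -1
  S[B,B] = ((0)·(0) + (-2)·(-2) + (0)·(0) + (1)·(1) + (-1)·(-1) + (2)·(2)) / 5 = 10/5 = 2

S is symmetric (S[j,i] = S[i,j]). Assembling:

S = [[2.2667, -1],
 [-1, 2]]


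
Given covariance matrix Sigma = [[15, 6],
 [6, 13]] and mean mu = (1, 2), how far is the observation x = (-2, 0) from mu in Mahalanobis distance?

Step 1 — centre the observation: (x - mu) = (-3, -2).

Step 2 — invert Sigma. det(Sigma) = 15·13 - (6)² = 159.
  Sigma^{-1} = (1/det) · [[d, -b], [-b, a]] = [[0.0818, -0.0377],
 [-0.0377, 0.0943]].

Step 3 — form the quadratic (x - mu)^T · Sigma^{-1} · (x - mu):
  Sigma^{-1} · (x - mu) = (-0.1698, -0.0755).
  (x - mu)^T · [Sigma^{-1} · (x - mu)] = (-3)·(-0.1698) + (-2)·(-0.0755) = 0.6604.

Step 4 — take square root: d = √(0.6604) ≈ 0.8126.

d(x, mu) = √(0.6604) ≈ 0.8126


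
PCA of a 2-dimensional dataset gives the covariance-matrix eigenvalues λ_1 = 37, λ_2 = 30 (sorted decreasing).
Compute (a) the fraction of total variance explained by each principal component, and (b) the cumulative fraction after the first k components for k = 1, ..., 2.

Step 1 — total variance = trace(Sigma) = Σ λ_i = 37 + 30 = 67.

Step 2 — fraction explained by component i = λ_i / Σ λ:
  PC1: 37/67 = 0.5522
  PC2: 30/67 = 0.4478

Step 3 — cumulative fraction after k components = (λ_1 + ... + λ_k) / Σ λ:
  k = 1: 37/67 = 0.5522
  k = 2: (37 + 30)/67 = 67/67 = 1

Summary (fraction, with percent):

explained: PC1 0.5522 (55.22%), PC2 0.4478 (44.78%);  cumulative: 0.5522, 1


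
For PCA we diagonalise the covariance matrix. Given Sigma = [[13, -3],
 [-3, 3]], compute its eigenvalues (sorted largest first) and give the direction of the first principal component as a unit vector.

Step 1 — characteristic polynomial of 2×2 Sigma:
  det(Sigma - λI) = λ² - trace · λ + det = 0.
  trace = 13 + 3 = 16, det = 13·3 - (-3)² = 30.
Step 2 — discriminant:
  Δ = trace² - 4·det = 256 - 120 = 136.
Step 3 — eigenvalues:
  λ = (trace ± √Δ)/2 = (16 ± 11.6619)/2,
  λ_1 = 13.831,  λ_2 = 2.169.

Step 4 — unit eigenvector for λ_1: solve (Sigma - λ_1 I)v = 0. First row:
  (13 - 13.831)·v_x + (-3)·v_y = 0, i.e. (-0.831)·v_x + (-3)·v_y = 0,
  so v ∝ (b, λ_1 - a) = (-3, 0.831); multiply by -1 so the first entry is positive: u = (3, -0.831).
  ||u|| = √((3)² + (-0.831)²) = √(9.6905) ≈ 3.113,
  v_1 = u/||u|| ≈ (0.9637, -0.2669) (||v_1|| = 1).

λ_1 = 13.831,  λ_2 = 2.169;  v_1 ≈ (0.9637, -0.2669)


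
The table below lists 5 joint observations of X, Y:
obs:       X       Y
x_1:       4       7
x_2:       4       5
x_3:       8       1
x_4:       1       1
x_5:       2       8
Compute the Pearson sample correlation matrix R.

Step 1 — column means:
  mean(X) = (4 + 4 + 8 + 1 + 2) / 5 = 19/5 = 3.8
  mean(Y) = (7 + 5 + 1 + 1 + 8) / 5 = 22/5 = 4.4

Step 2 — sample variances and covariances s[i,j] = (1/(n-1)) · Σ_k (x_{k,i} - mean_i) · (x_{k,j} - mean_j), with n-1 = 4:
  s[X,X] = ((0.2)·(0.2) + (0.2)·(0.2) + (4.2)·(4.2) + (-2.8)·(-2.8) + (-1.8)·(-1.8)) / 4 = 28.8/4 = 7.2
  s[X,Y] = ((0.2)·(2.6) + (0.2)·(0.6) + (4.2)·(-3.4) + (-2.8)·(-3.4) + (-1.8)·(3.6)) / 4 = -10.6/4 = -2.65
  s[Y,Y] = ((2.6)·(2.6) + (0.6)·(0.6) + (-3.4)·(-3.4) + (-3.4)·(-3.4) + (3.6)·(3.6)) / 4 = 43.2/4 = 10.8
  Sample standard deviations s_i = √(s[i,i]):
  s(X) = √(7.2) = 2.6833
  s(Y) = √(10.8) = 3.2863

Step 3 — r_{ij} = s_{ij} / (s_i · s_j):
  r[X,X] = 1 (diagonal).
  r[X,Y] = -2.65 / (2.6833 · 3.2863) = -2.65 / 8.8182 = -0.3005
  r[Y,Y] = 1 (diagonal).

R is symmetric with unit diagonal. Assembling:

R = [[1, -0.3005],
 [-0.3005, 1]]


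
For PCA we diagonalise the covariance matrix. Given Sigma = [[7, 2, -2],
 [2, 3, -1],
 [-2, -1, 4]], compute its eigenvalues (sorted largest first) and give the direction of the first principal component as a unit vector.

Step 1 — characteristic polynomial p(λ) = det(λI - Sigma) = λ³ - tr·λ² + c_1·λ - det, where tr = trace, c_1 = sum of the principal 2×2 minors, det = det(Sigma):
  tr = 7 + 3 + 4 = 14,
  c_1 = (7·3 - (2)²) + (7·4 - (-2)²) + (3·4 - (-1)²) = 17 + 24 + 11 = 52,
  det = 7·(3·4 - (-1)²) - (2)·((2)·4 - (-1)·(-2)) + (-2)·((2)·(-1) - 3·(-2)) = 7·(11) - (2)·(6) + (-2)·(4) = 57.
  So p(λ) = λ³ - 14λ² + 52λ - 57.
Step 2 — look for an integer root (rational root theorem: any rational root is an integer divisor of 57). Testing λ = 3:
  p(3) = 27 - 126 + 156 - 57 = 0  ✓
  Dividing out (λ - 3): p(λ) = (λ - 3)(λ² - 11λ + 19).
Step 3 — remaining eigenvalues from the quadratic λ² - 11λ + 19 = 0:
  Δ = 11² - 4·19 = 121 - 76 = 45,  λ = (11 ± √45)/2 = (11 ± 6.7082)/2 ≈ 8.8541 or 2.1459.
  Sorted: λ_1 = 8.8541,  λ_2 = 3,  λ_3 = 2.1459  (check: sum = 14 = tr ✓).

Step 4 — unit eigenvector for λ_1 ≈ 8.8541: v spans the null space of (Sigma - λ_1 I), whose rows are
  r_1 = (-1.8541, 2, -2),  r_2 = (2, -5.8541, -1),  r_3 = (-2, -1, -4.8541).
  v is orthogonal to every row, so take v ∝ r_1 × r_2 = ((2)·(-1) - (-2)·(-5.8541), (-2)·(2) - (-1.8541)·(-1), (-1.8541)·(-5.8541) - (2)·(2)) ≈ (-13.7082, -5.8541, 6.8541).
  Rescale (multiply by -1 so the first nonzero entry is positive): u = (13.7082, 5.8541, -6.8541).
  ||u|| = √((13.7082)² + (5.8541)² + (-6.8541)²) = √(269.1641) ≈ 16.4062,  v_1 = u/||u|| ≈ (0.8355, 0.3568, -0.4178) (||v_1|| = 1).

λ_1 = 8.8541,  λ_2 = 3,  λ_3 = 2.1459;  v_1 ≈ (0.8355, 0.3568, -0.4178)


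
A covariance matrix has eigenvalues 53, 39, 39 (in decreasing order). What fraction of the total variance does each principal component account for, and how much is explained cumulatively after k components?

Step 1 — total variance = trace(Sigma) = Σ λ_i = 53 + 39 + 39 = 131.

Step 2 — fraction explained by component i = λ_i / Σ λ:
  PC1: 53/131 = 0.4046
  PC2: 39/131 = 0.2977
  PC3: 39/131 = 0.2977

Step 3 — cumulative fraction after k components = (λ_1 + ... + λ_k) / Σ λ:
  k = 1: 53/131 = 0.4046
  k = 2: (53 + 39)/131 = 92/131 = 0.7023
  k = 3: (53 + 39 + 39)/131 = 131/131 = 1

Summary (fraction, with percent):

explained: PC1 0.4046 (40.46%), PC2 0.2977 (29.77%), PC3 0.2977 (29.77%);  cumulative: 0.4046, 0.7023, 1


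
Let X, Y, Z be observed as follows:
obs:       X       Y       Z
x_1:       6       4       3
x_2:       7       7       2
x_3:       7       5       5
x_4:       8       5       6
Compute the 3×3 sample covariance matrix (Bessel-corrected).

Step 1 — column means:
  mean(X) = (6 + 7 + 7 + 8) / 4 = 28/4 = 7
  mean(Y) = (4 + 7 + 5 + 5) / 4 = 21/4 = 5.25
  mean(Z) = (3 + 2 + 5 + 6) / 4 = 16/4 = 4

Step 2 — sample covariance S[i,j] = (1/(n-1)) · Σ_k (x_{k,i} - mean_i) · (x_{k,j} - mean_j), with n-1 = 3.
  S[X,X] = ((-1)·(-1) + (0)·(0) + (0)·(0) + (1)·(1)) / 3 = 2/3 = 0.6667
  S[X,Y] = ((-1)·(-1.25) + (0)·(1.75) + (0)·(-0.25) + (1)·(-0.25)) / 3 = 1/3 = 0.3333
  S[X,Z] = ((-1)·(-1) + (0)·(-2) + (0)·(1) + (1)·(2)) / 3 = 3/3 = 1
  S[Y,Y] = ((-1.25)·(-1.25) + (1.75)·(1.75) + (-0.25)·(-0.25) + (-0.25)·(-0.25)) / 3 = 4.75/3 = 1.5833
  S[Y,Z] = ((-1.25)·(-1) + (1.75)·(-2) + (-0.25)·(1) + (-0.25)·(2)) / 3 = -3/3 = -1
  S[Z,Z] = ((-1)·(-1) + (-2)·(-2) + (1)·(1) + (2)·(2)) / 3 = 10/3 = 3.3333

S is symmetric (S[j,i] = S[i,j]). Assembling:

S = [[0.6667, 0.3333, 1],
 [0.3333, 1.5833, -1],
 [1, -1, 3.3333]]


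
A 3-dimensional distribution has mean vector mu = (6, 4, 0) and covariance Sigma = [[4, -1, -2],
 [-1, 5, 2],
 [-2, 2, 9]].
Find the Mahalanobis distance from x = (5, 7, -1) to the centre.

Step 1 — centre the observation: (x - mu) = (-1, 3, -1).

Step 2 — invert Sigma (cofactor / det for 3×3, or solve directly):
  Sigma^{-1} = [[0.2867, 0.035, 0.0559],
 [0.035, 0.2238, -0.042],
 [0.0559, -0.042, 0.1329]].

Step 3 — form the quadratic (x - mu)^T · Sigma^{-1} · (x - mu):
  Sigma^{-1} · (x - mu) = (-0.2378, 0.6783, -0.3147).
  (x - mu)^T · [Sigma^{-1} · (x - mu)] = (-1)·(-0.2378) + (3)·(0.6783) + (-1)·(-0.3147) = 2.5874.

Step 4 — take square root: d = √(2.5874) ≈ 1.6085.

d(x, mu) = √(2.5874) ≈ 1.6085


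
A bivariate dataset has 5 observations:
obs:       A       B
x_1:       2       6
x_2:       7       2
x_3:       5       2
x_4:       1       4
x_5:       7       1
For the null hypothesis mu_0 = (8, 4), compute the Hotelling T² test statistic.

Step 1 — sample mean vector:
  mean(A) = (2 + 7 + 5 + 1 + 7) / 5 = 22/5 = 4.4
  mean(B) = (6 + 2 + 2 + 4 + 1) / 5 = 15/5 = 3
  x̄ = (4.4, 3),  deviation x̄ - mu_0 = (4.4, 3) - (8, 4) = (-3.6, -1).

Step 2 — sample covariance matrix, S[i,j] = (1/(n-1)) · Σ_k (x_{k,i} - mean_i) · (x_{k,j} - mean_j), divisor n-1 = 4:
  S[A,A] = ((-2.4)·(-2.4) + (2.6)·(2.6) + (0.6)·(0.6) + (-3.4)·(-3.4) + (2.6)·(2.6)) / 4 = 31.2/4 = 7.8
  S[A,B] = ((-2.4)·(3) + (2.6)·(-1) + (0.6)·(-1) + (-3.4)·(1) + (2.6)·(-2)) / 4 = -19/4 = -4.75
  S[B,B] = ((3)·(3) + (-1)·(-1) + (-1)·(-1) + (1)·(1) + (-2)·(-2)) / 4 = 16/4 = 4
  S = [[7.8, -4.75],
 [-4.75, 4]].

Step 3 — invert S. det(S) = 7.8·4 - (-4.75)² = 8.6375.
  S^{-1} = (1/det) · [[d, -b], [-b, a]] = [[0.4631, 0.5499],
 [0.5499, 0.903]].

Step 4 — quadratic form (x̄ - mu_0)^T · S^{-1} · (x̄ - mu_0):
  S^{-1} · (x̄ - mu_0) = (-2.2171, -2.8828),
  (x̄ - mu_0)^T · [...] = (-3.6)·(-2.2171) + (-1)·(-2.8828) = 10.8643.

Step 5 — scale by n: T² = 5 · 10.8643 = 54.3213.

T² ≈ 54.3213


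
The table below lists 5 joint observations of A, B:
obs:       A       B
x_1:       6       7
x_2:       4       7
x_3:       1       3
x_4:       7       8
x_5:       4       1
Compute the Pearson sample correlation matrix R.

Step 1 — column means:
  mean(A) = (6 + 4 + 1 + 7 + 4) / 5 = 22/5 = 4.4
  mean(B) = (7 + 7 + 3 + 8 + 1) / 5 = 26/5 = 5.2

Step 2 — sample variances and covariances s[i,j] = (1/(n-1)) · Σ_k (x_{k,i} - mean_i) · (x_{k,j} - mean_j), with n-1 = 4:
  s[A,A] = ((1.6)·(1.6) + (-0.4)·(-0.4) + (-3.4)·(-3.4) + (2.6)·(2.6) + (-0.4)·(-0.4)) / 4 = 21.2/4 = 5.3
  s[A,B] = ((1.6)·(1.8) + (-0.4)·(1.8) + (-3.4)·(-2.2) + (2.6)·(2.8) + (-0.4)·(-4.2)) / 4 = 18.6/4 = 4.65
  s[B,B] = ((1.8)·(1.8) + (1.8)·(1.8) + (-2.2)·(-2.2) + (2.8)·(2.8) + (-4.2)·(-4.2)) / 4 = 36.8/4 = 9.2
  Sample standard deviations s_i = √(s[i,i]):
  s(A) = √(5.3) = 2.3022
  s(B) = √(9.2) = 3.0332

Step 3 — r_{ij} = s_{ij} / (s_i · s_j):
  r[A,A] = 1 (diagonal).
  r[A,B] = 4.65 / (2.3022 · 3.0332) = 4.65 / 6.9828 = 0.6659
  r[B,B] = 1 (diagonal).

R is symmetric with unit diagonal. Assembling:

R = [[1, 0.6659],
 [0.6659, 1]]


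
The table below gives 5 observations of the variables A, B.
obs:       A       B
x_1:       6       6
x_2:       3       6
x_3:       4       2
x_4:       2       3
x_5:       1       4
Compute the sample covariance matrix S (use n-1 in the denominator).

Step 1 — column means:
  mean(A) = (6 + 3 + 4 + 2 + 1) / 5 = 16/5 = 3.2
  mean(B) = (6 + 6 + 2 + 3 + 4) / 5 = 21/5 = 4.2

Step 2 — sample covariance S[i,j] = (1/(n-1)) · Σ_k (x_{k,i} - mean_i) · (x_{k,j} - mean_j), with n-1 = 4.
  S[A,A] = ((2.8)·(2.8) + (-0.2)·(-0.2) + (0.8)·(0.8) + (-1.2)·(-1.2) + (-2.2)·(-2.2)) / 4 = 14.8/4 = 3.7
  S[A,B] = ((2.8)·(1.8) + (-0.2)·(1.8) + (0.8)·(-2.2) + (-1.2)·(-1.2) + (-2.2)·(-0.2)) / 4 = 4.8/4 = 1.2
  S[B,B] = ((1.8)·(1.8) + (1.8)·(1.8) + (-2.2)·(-2.2) + (-1.2)·(-1.2) + (-0.2)·(-0.2)) / 4 = 12.8/4 = 3.2

S is symmetric (S[j,i] = S[i,j]). Assembling:

S = [[3.7, 1.2],
 [1.2, 3.2]]


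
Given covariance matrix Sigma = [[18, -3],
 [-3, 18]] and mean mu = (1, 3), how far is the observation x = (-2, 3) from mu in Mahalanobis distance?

Step 1 — centre the observation: (x - mu) = (-3, 0).

Step 2 — invert Sigma. det(Sigma) = 18·18 - (-3)² = 315.
  Sigma^{-1} = (1/det) · [[d, -b], [-b, a]] = [[0.0571, 0.0095],
 [0.0095, 0.0571]].

Step 3 — form the quadratic (x - mu)^T · Sigma^{-1} · (x - mu):
  Sigma^{-1} · (x - mu) = (-0.1714, -0.0286).
  (x - mu)^T · [Sigma^{-1} · (x - mu)] = (-3)·(-0.1714) + (0)·(-0.0286) = 0.5143.

Step 4 — take square root: d = √(0.5143) ≈ 0.7171.

d(x, mu) = √(0.5143) ≈ 0.7171


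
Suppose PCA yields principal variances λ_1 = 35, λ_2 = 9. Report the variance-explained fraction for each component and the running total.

Step 1 — total variance = trace(Sigma) = Σ λ_i = 35 + 9 = 44.

Step 2 — fraction explained by component i = λ_i / Σ λ:
  PC1: 35/44 = 0.7955
  PC2: 9/44 = 0.2045

Step 3 — cumulative fraction after k components = (λ_1 + ... + λ_k) / Σ λ:
  k = 1: 35/44 = 0.7955
  k = 2: (35 + 9)/44 = 44/44 = 1

Summary (fraction, with percent):

explained: PC1 0.7955 (79.55%), PC2 0.2045 (20.45%);  cumulative: 0.7955, 1


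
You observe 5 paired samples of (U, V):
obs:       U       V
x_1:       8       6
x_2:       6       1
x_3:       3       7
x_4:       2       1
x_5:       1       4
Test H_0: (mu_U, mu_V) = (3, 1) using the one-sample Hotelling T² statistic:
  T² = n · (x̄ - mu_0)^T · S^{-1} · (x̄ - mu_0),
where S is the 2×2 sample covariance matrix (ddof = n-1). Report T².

Step 1 — sample mean vector:
  mean(U) = (8 + 6 + 3 + 2 + 1) / 5 = 20/5 = 4
  mean(V) = (6 + 1 + 7 + 1 + 4) / 5 = 19/5 = 3.8
  x̄ = (4, 3.8),  deviation x̄ - mu_0 = (4, 3.8) - (3, 1) = (1, 2.8).

Step 2 — sample covariance matrix, S[i,j] = (1/(n-1)) · Σ_k (x_{k,i} - mean_i) · (x_{k,j} - mean_j), divisor n-1 = 4:
  S[U,U] = ((4)·(4) + (2)·(2) + (-1)·(-1) + (-2)·(-2) + (-3)·(-3)) / 4 = 34/4 = 8.5
  S[U,V] = ((4)·(2.2) + (2)·(-2.8) + (-1)·(3.2) + (-2)·(-2.8) + (-3)·(0.2)) / 4 = 5/4 = 1.25
  S[V,V] = ((2.2)·(2.2) + (-2.8)·(-2.8) + (3.2)·(3.2) + (-2.8)·(-2.8) + (0.2)·(0.2)) / 4 = 30.8/4 = 7.7
  S = [[8.5, 1.25],
 [1.25, 7.7]].

Step 3 — invert S. det(S) = 8.5·7.7 - (1.25)² = 63.8875.
  S^{-1} = (1/det) · [[d, -b], [-b, a]] = [[0.1205, -0.0196],
 [-0.0196, 0.133]].

Step 4 — quadratic form (x̄ - mu_0)^T · S^{-1} · (x̄ - mu_0):
  S^{-1} · (x̄ - mu_0) = (0.0657, 0.353),
  (x̄ - mu_0)^T · [...] = (1)·(0.0657) + (2.8)·(0.353) = 1.054.

Step 5 — scale by n: T² = 5 · 1.054 = 5.2702.

T² ≈ 5.2702


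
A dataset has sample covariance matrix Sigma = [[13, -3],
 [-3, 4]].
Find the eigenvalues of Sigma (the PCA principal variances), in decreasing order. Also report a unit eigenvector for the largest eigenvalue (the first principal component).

Step 1 — characteristic polynomial of 2×2 Sigma:
  det(Sigma - λI) = λ² - trace · λ + det = 0.
  trace = 13 + 4 = 17, det = 13·4 - (-3)² = 43.
Step 2 — discriminant:
  Δ = trace² - 4·det = 289 - 172 = 117.
Step 3 — eigenvalues:
  λ = (trace ± √Δ)/2 = (17 ± 10.8167)/2,
  λ_1 = 13.9083,  λ_2 = 3.0917.

Step 4 — unit eigenvector for λ_1: solve (Sigma - λ_1 I)v = 0. First row:
  (13 - 13.9083)·v_x + (-3)·v_y = 0, i.e. (-0.9083)·v_x + (-3)·v_y = 0,
  so v ∝ (b, λ_1 - a) = (-3, 0.9083); multiply by -1 so the first entry is positive: u = (3, -0.9083).
  ||u|| = √((3)² + (-0.9083)²) = √(9.8251) ≈ 3.1345,
  v_1 = u/||u|| ≈ (0.9571, -0.2898) (||v_1|| = 1).

λ_1 = 13.9083,  λ_2 = 3.0917;  v_1 ≈ (0.9571, -0.2898)


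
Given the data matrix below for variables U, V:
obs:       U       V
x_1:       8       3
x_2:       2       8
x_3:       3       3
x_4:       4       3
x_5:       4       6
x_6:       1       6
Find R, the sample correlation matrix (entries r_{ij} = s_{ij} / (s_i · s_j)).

Step 1 — column means:
  mean(U) = (8 + 2 + 3 + 4 + 4 + 1) / 6 = 22/6 = 3.6667
  mean(V) = (3 + 8 + 3 + 3 + 6 + 6) / 6 = 29/6 = 4.8333

Step 2 — sample variances and covariances s[i,j] = (1/(n-1)) · Σ_k (x_{k,i} - mean_i) · (x_{k,j} - mean_j), with n-1 = 5:
  s[U,U] = ((4.3333)·(4.3333) + (-1.6667)·(-1.6667) + (-0.6667)·(-0.6667) + (0.3333)·(0.3333) + (0.3333)·(0.3333) + (-2.6667)·(-2.6667)) / 5 = 29.3333/5 = 5.8667
  s[U,V] = ((4.3333)·(-1.8333) + (-1.6667)·(3.1667) + (-0.6667)·(-1.8333) + (0.3333)·(-1.8333) + (0.3333)·(1.1667) + (-2.6667)·(1.1667)) / 5 = -15.3333/5 = -3.0667
  s[V,V] = ((-1.8333)·(-1.8333) + (3.1667)·(3.1667) + (-1.8333)·(-1.8333) + (-1.8333)·(-1.8333) + (1.1667)·(1.1667) + (1.1667)·(1.1667)) / 5 = 22.8333/5 = 4.5667
  Sample standard deviations s_i = √(s[i,i]):
  s(U) = √(5.8667) = 2.4221
  s(V) = √(4.5667) = 2.137

Step 3 — r_{ij} = s_{ij} / (s_i · s_j):
  r[U,U] = 1 (diagonal).
  r[U,V] = -3.0667 / (2.4221 · 2.137) = -3.0667 / 5.176 = -0.5925
  r[V,V] = 1 (diagonal).

R is symmetric with unit diagonal. Assembling:

R = [[1, -0.5925],
 [-0.5925, 1]]


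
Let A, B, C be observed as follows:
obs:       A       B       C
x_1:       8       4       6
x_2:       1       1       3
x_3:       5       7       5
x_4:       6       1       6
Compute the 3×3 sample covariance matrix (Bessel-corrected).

Step 1 — column means:
  mean(A) = (8 + 1 + 5 + 6) / 4 = 20/4 = 5
  mean(B) = (4 + 1 + 7 + 1) / 4 = 13/4 = 3.25
  mean(C) = (6 + 3 + 5 + 6) / 4 = 20/4 = 5

Step 2 — sample covariance S[i,j] = (1/(n-1)) · Σ_k (x_{k,i} - mean_i) · (x_{k,j} - mean_j), with n-1 = 3.
  S[A,A] = ((3)·(3) + (-4)·(-4) + (0)·(0) + (1)·(1)) / 3 = 26/3 = 8.6667
  S[A,B] = ((3)·(0.75) + (-4)·(-2.25) + (0)·(3.75) + (1)·(-2.25)) / 3 = 9/3 = 3
  S[A,C] = ((3)·(1) + (-4)·(-2) + (0)·(0) + (1)·(1)) / 3 = 12/3 = 4
  S[B,B] = ((0.75)·(0.75) + (-2.25)·(-2.25) + (3.75)·(3.75) + (-2.25)·(-2.25)) / 3 = 24.75/3 = 8.25
  S[B,C] = ((0.75)·(1) + (-2.25)·(-2) + (3.75)·(0) + (-2.25)·(1)) / 3 = 3/3 = 1
  S[C,C] = ((1)·(1) + (-2)·(-2) + (0)·(0) + (1)·(1)) / 3 = 6/3 = 2

S is symmetric (S[j,i] = S[i,j]). Assembling:

S = [[8.6667, 3, 4],
 [3, 8.25, 1],
 [4, 1, 2]]


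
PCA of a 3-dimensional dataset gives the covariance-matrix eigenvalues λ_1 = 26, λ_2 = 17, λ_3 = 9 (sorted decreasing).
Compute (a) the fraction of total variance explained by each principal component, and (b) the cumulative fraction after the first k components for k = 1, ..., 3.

Step 1 — total variance = trace(Sigma) = Σ λ_i = 26 + 17 + 9 = 52.

Step 2 — fraction explained by component i = λ_i / Σ λ:
  PC1: 26/52 = 0.5
  PC2: 17/52 = 0.3269
  PC3: 9/52 = 0.1731

Step 3 — cumulative fraction after k components = (λ_1 + ... + λ_k) / Σ λ:
  k = 1: 26/52 = 0.5
  k = 2: (26 + 17)/52 = 43/52 = 0.8269
  k = 3: (26 + 17 + 9)/52 = 52/52 = 1

Summary (fraction, with percent):

explained: PC1 0.5 (50%), PC2 0.3269 (32.69%), PC3 0.1731 (17.31%);  cumulative: 0.5, 0.8269, 1


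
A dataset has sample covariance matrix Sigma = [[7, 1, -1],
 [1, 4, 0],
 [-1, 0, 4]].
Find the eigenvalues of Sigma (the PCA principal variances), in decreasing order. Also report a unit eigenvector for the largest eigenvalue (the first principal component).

Step 1 — characteristic polynomial p(λ) = det(λI - Sigma) = λ³ - tr·λ² + c_1·λ - det, where tr = trace, c_1 = sum of the principal 2×2 minors, det = det(Sigma):
  tr = 7 + 4 + 4 = 15,
  c_1 = (7·4 - (1)²) + (7·4 - (-1)²) + (4·4 - (0)²) = 27 + 27 + 16 = 70,
  det = 7·(4·4 - (0)²) - (1)·((1)·4 - (0)·(-1)) + (-1)·((1)·(0) - 4·(-1)) = 7·(16) - (1)·(4) + (-1)·(4) = 104.
  So p(λ) = λ³ - 15λ² + 70λ - 104.
Step 2 — look for an integer root (rational root theorem: any rational root is an integer divisor of 104). Testing λ = 4:
  p(4) = 64 - 240 + 280 - 104 = 0  ✓
  Dividing out (λ - 4): p(λ) = (λ - 4)(λ² - 11λ + 26).
Step 3 — remaining eigenvalues from the quadratic λ² - 11λ + 26 = 0:
  Δ = 11² - 4·26 = 121 - 104 = 17,  λ = (11 ± √17)/2 = (11 ± 4.1231)/2 ≈ 7.5616 or 3.4384.
  Sorted: λ_1 = 7.5616,  λ_2 = 4,  λ_3 = 3.4384  (check: sum = 15 = tr ✓).

Step 4 — unit eigenvector for λ_1 ≈ 7.5616: v spans the null space of (Sigma - λ_1 I), whose rows are
  r_1 = (-0.5616, 1, -1),  r_2 = (1, -3.5616, 0),  r_3 = (-1, 0, -3.5616).
  v is orthogonal to every row, so take v ∝ r_1 × r_2 = ((1)·(0) - (-1)·(-3.5616), (-1)·(1) - (-0.5616)·(0), (-0.5616)·(-3.5616) - (1)·(1)) ≈ (-3.5616, -1, 1).
  Rescale (multiply by -1 so the first nonzero entry is positive): u = (3.5616, 1, -1).
  ||u|| = √((3.5616)² + (1)² + (-1)²) = √(14.6847) ≈ 3.8321,  v_1 = u/||u|| ≈ (0.9294, 0.261, -0.261) (||v_1|| = 1).

λ_1 = 7.5616,  λ_2 = 4,  λ_3 = 3.4384;  v_1 ≈ (0.9294, 0.261, -0.261)


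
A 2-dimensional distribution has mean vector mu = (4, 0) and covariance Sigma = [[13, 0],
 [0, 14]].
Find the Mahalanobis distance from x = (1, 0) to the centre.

Step 1 — centre the observation: (x - mu) = (-3, 0).

Step 2 — invert Sigma. det(Sigma) = 13·14 - (0)² = 182.
  Sigma^{-1} = (1/det) · [[d, -b], [-b, a]] = [[0.0769, 0],
 [0, 0.0714]].

Step 3 — form the quadratic (x - mu)^T · Sigma^{-1} · (x - mu):
  Sigma^{-1} · (x - mu) = (-0.2308, 0).
  (x - mu)^T · [Sigma^{-1} · (x - mu)] = (-3)·(-0.2308) + (0)·(0) = 0.6923.

Step 4 — take square root: d = √(0.6923) ≈ 0.8321.

d(x, mu) = √(0.6923) ≈ 0.8321


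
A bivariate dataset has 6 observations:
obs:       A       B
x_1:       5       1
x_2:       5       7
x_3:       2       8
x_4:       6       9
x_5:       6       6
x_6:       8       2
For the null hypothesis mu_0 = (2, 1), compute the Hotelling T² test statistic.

Step 1 — sample mean vector:
  mean(A) = (5 + 5 + 2 + 6 + 6 + 8) / 6 = 32/6 = 5.3333
  mean(B) = (1 + 7 + 8 + 9 + 6 + 2) / 6 = 33/6 = 5.5
  x̄ = (5.3333, 5.5),  deviation x̄ - mu_0 = (5.3333, 5.5) - (2, 1) = (3.3333, 4.5).

Step 2 — sample covariance matrix, S[i,j] = (1/(n-1)) · Σ_k (x_{k,i} - mean_i) · (x_{k,j} - mean_j), divisor n-1 = 5:
  S[A,A] = ((-0.3333)·(-0.3333) + (-0.3333)·(-0.3333) + (-3.3333)·(-3.3333) + (0.6667)·(0.6667) + (0.6667)·(0.6667) + (2.6667)·(2.6667)) / 5 = 19.3333/5 = 3.8667
  S[A,B] = ((-0.3333)·(-4.5) + (-0.3333)·(1.5) + (-3.3333)·(2.5) + (0.6667)·(3.5) + (0.6667)·(0.5) + (2.6667)·(-3.5)) / 5 = -14/5 = -2.8
  S[B,B] = ((-4.5)·(-4.5) + (1.5)·(1.5) + (2.5)·(2.5) + (3.5)·(3.5) + (0.5)·(0.5) + (-3.5)·(-3.5)) / 5 = 53.5/5 = 10.7
  S = [[3.8667, -2.8],
 [-2.8, 10.7]].

Step 3 — invert S. det(S) = 3.8667·10.7 - (-2.8)² = 33.5333.
  S^{-1} = (1/det) · [[d, -b], [-b, a]] = [[0.3191, 0.0835],
 [0.0835, 0.1153]].

Step 4 — quadratic form (x̄ - mu_0)^T · S^{-1} · (x̄ - mu_0):
  S^{-1} · (x̄ - mu_0) = (1.4394, 0.7972),
  (x̄ - mu_0)^T · [...] = (3.3333)·(1.4394) + (4.5)·(0.7972) = 8.3854.

Step 5 — scale by n: T² = 6 · 8.3854 = 50.3121.

T² ≈ 50.3121


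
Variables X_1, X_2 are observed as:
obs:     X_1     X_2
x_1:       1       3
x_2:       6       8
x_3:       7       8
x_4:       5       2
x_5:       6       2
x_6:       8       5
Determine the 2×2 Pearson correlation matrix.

Step 1 — column means:
  mean(X_1) = (1 + 6 + 7 + 5 + 6 + 8) / 6 = 33/6 = 5.5
  mean(X_2) = (3 + 8 + 8 + 2 + 2 + 5) / 6 = 28/6 = 4.6667

Step 2 — sample variances and covariances s[i,j] = (1/(n-1)) · Σ_k (x_{k,i} - mean_i) · (x_{k,j} - mean_j), with n-1 = 5:
  s[X_1,X_1] = ((-4.5)·(-4.5) + (0.5)·(0.5) + (1.5)·(1.5) + (-0.5)·(-0.5) + (0.5)·(0.5) + (2.5)·(2.5)) / 5 = 29.5/5 = 5.9
  s[X_1,X_2] = ((-4.5)·(-1.6667) + (0.5)·(3.3333) + (1.5)·(3.3333) + (-0.5)·(-2.6667) + (0.5)·(-2.6667) + (2.5)·(0.3333)) / 5 = 15/5 = 3
  s[X_2,X_2] = ((-1.6667)·(-1.6667) + (3.3333)·(3.3333) + (3.3333)·(3.3333) + (-2.6667)·(-2.6667) + (-2.6667)·(-2.6667) + (0.3333)·(0.3333)) / 5 = 39.3333/5 = 7.8667
  Sample standard deviations s_i = √(s[i,i]):
  s(X_1) = √(5.9) = 2.429
  s(X_2) = √(7.8667) = 2.8048

Step 3 — r_{ij} = s_{ij} / (s_i · s_j):
  r[X_1,X_1] = 1 (diagonal).
  r[X_1,X_2] = 3 / (2.429 · 2.8048) = 3 / 6.8127 = 0.4404
  r[X_2,X_2] = 1 (diagonal).

R is symmetric with unit diagonal. Assembling:

R = [[1, 0.4404],
 [0.4404, 1]]


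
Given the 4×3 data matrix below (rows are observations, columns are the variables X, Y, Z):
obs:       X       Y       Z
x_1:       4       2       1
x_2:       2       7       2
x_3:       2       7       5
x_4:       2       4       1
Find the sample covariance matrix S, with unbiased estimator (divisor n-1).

Step 1 — column means:
  mean(X) = (4 + 2 + 2 + 2) / 4 = 10/4 = 2.5
  mean(Y) = (2 + 7 + 7 + 4) / 4 = 20/4 = 5
  mean(Z) = (1 + 2 + 5 + 1) / 4 = 9/4 = 2.25

Step 2 — sample covariance S[i,j] = (1/(n-1)) · Σ_k (x_{k,i} - mean_i) · (x_{k,j} - mean_j), with n-1 = 3.
  S[X,X] = ((1.5)·(1.5) + (-0.5)·(-0.5) + (-0.5)·(-0.5) + (-0.5)·(-0.5)) / 3 = 3/3 = 1
  S[X,Y] = ((1.5)·(-3) + (-0.5)·(2) + (-0.5)·(2) + (-0.5)·(-1)) / 3 = -6/3 = -2
  S[X,Z] = ((1.5)·(-1.25) + (-0.5)·(-0.25) + (-0.5)·(2.75) + (-0.5)·(-1.25)) / 3 = -2.5/3 = -0.8333
  S[Y,Y] = ((-3)·(-3) + (2)·(2) + (2)·(2) + (-1)·(-1)) / 3 = 18/3 = 6
  S[Y,Z] = ((-3)·(-1.25) + (2)·(-0.25) + (2)·(2.75) + (-1)·(-1.25)) / 3 = 10/3 = 3.3333
  S[Z,Z] = ((-1.25)·(-1.25) + (-0.25)·(-0.25) + (2.75)·(2.75) + (-1.25)·(-1.25)) / 3 = 10.75/3 = 3.5833

S is symmetric (S[j,i] = S[i,j]). Assembling:

S = [[1, -2, -0.8333],
 [-2, 6, 3.3333],
 [-0.8333, 3.3333, 3.5833]]


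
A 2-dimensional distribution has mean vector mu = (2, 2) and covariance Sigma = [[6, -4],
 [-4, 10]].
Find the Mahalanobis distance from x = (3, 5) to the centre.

Step 1 — centre the observation: (x - mu) = (1, 3).

Step 2 — invert Sigma. det(Sigma) = 6·10 - (-4)² = 44.
  Sigma^{-1} = (1/det) · [[d, -b], [-b, a]] = [[0.2273, 0.0909],
 [0.0909, 0.1364]].

Step 3 — form the quadratic (x - mu)^T · Sigma^{-1} · (x - mu):
  Sigma^{-1} · (x - mu) = (0.5, 0.5).
  (x - mu)^T · [Sigma^{-1} · (x - mu)] = (1)·(0.5) + (3)·(0.5) = 2.

Step 4 — take square root: d = √(2) ≈ 1.4142.

d(x, mu) = √(2) ≈ 1.4142


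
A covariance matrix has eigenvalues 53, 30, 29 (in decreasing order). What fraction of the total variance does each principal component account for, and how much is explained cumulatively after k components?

Step 1 — total variance = trace(Sigma) = Σ λ_i = 53 + 30 + 29 = 112.

Step 2 — fraction explained by component i = λ_i / Σ λ:
  PC1: 53/112 = 0.4732
  PC2: 30/112 = 0.2679
  PC3: 29/112 = 0.2589

Step 3 — cumulative fraction after k components = (λ_1 + ... + λ_k) / Σ λ:
  k = 1: 53/112 = 0.4732
  k = 2: (53 + 30)/112 = 83/112 = 0.7411
  k = 3: (53 + 30 + 29)/112 = 112/112 = 1

Summary (fraction, with percent):

explained: PC1 0.4732 (47.32%), PC2 0.2679 (26.79%), PC3 0.2589 (25.89%);  cumulative: 0.4732, 0.7411, 1


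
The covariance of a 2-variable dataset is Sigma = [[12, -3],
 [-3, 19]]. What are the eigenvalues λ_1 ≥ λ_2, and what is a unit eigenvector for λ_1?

Step 1 — characteristic polynomial of 2×2 Sigma:
  det(Sigma - λI) = λ² - trace · λ + det = 0.
  trace = 12 + 19 = 31, det = 12·19 - (-3)² = 219.
Step 2 — discriminant:
  Δ = trace² - 4·det = 961 - 876 = 85.
Step 3 — eigenvalues:
  λ = (trace ± √Δ)/2 = (31 ± 9.2195)/2,
  λ_1 = 20.1098,  λ_2 = 10.8902.

Step 4 — unit eigenvector for λ_1: solve (Sigma - λ_1 I)v = 0. First row:
  (12 - 20.1098)·v_x + (-3)·v_y = 0, i.e. (-8.1098)·v_x + (-3)·v_y = 0,
  so v ∝ (b, λ_1 - a) = (-3, 8.1098); multiply by -1 so the first entry is positive: u = (3, -8.1098).
  ||u|| = √((3)² + (-8.1098)²) = √(74.7684) ≈ 8.6469,
  v_1 = u/||u|| ≈ (0.3469, -0.9379) (||v_1|| = 1).

λ_1 = 20.1098,  λ_2 = 10.8902;  v_1 ≈ (0.3469, -0.9379)


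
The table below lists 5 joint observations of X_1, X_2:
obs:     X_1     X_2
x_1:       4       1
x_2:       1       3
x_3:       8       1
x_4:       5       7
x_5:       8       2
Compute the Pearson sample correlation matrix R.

Step 1 — column means:
  mean(X_1) = (4 + 1 + 8 + 5 + 8) / 5 = 26/5 = 5.2
  mean(X_2) = (1 + 3 + 1 + 7 + 2) / 5 = 14/5 = 2.8

Step 2 — sample variances and covariances s[i,j] = (1/(n-1)) · Σ_k (x_{k,i} - mean_i) · (x_{k,j} - mean_j), with n-1 = 4:
  s[X_1,X_1] = ((-1.2)·(-1.2) + (-4.2)·(-4.2) + (2.8)·(2.8) + (-0.2)·(-0.2) + (2.8)·(2.8)) / 4 = 34.8/4 = 8.7
  s[X_1,X_2] = ((-1.2)·(-1.8) + (-4.2)·(0.2) + (2.8)·(-1.8) + (-0.2)·(4.2) + (2.8)·(-0.8)) / 4 = -6.8/4 = -1.7
  s[X_2,X_2] = ((-1.8)·(-1.8) + (0.2)·(0.2) + (-1.8)·(-1.8) + (4.2)·(4.2) + (-0.8)·(-0.8)) / 4 = 24.8/4 = 6.2
  Sample standard deviations s_i = √(s[i,i]):
  s(X_1) = √(8.7) = 2.9496
  s(X_2) = √(6.2) = 2.49

Step 3 — r_{ij} = s_{ij} / (s_i · s_j):
  r[X_1,X_1] = 1 (diagonal).
  r[X_1,X_2] = -1.7 / (2.9496 · 2.49) = -1.7 / 7.3444 = -0.2315
  r[X_2,X_2] = 1 (diagonal).

R is symmetric with unit diagonal. Assembling:

R = [[1, -0.2315],
 [-0.2315, 1]]


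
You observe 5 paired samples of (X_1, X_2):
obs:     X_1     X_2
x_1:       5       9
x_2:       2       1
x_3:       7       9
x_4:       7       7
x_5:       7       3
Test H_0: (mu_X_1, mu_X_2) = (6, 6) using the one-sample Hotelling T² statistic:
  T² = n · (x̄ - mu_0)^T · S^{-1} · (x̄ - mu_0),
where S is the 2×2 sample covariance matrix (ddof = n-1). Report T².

Step 1 — sample mean vector:
  mean(X_1) = (5 + 2 + 7 + 7 + 7) / 5 = 28/5 = 5.6
  mean(X_2) = (9 + 1 + 9 + 7 + 3) / 5 = 29/5 = 5.8
  x̄ = (5.6, 5.8),  deviation x̄ - mu_0 = (5.6, 5.8) - (6, 6) = (-0.4, -0.2).

Step 2 — sample covariance matrix, S[i,j] = (1/(n-1)) · Σ_k (x_{k,i} - mean_i) · (x_{k,j} - mean_j), divisor n-1 = 4:
  S[X_1,X_1] = ((-0.6)·(-0.6) + (-3.6)·(-3.6) + (1.4)·(1.4) + (1.4)·(1.4) + (1.4)·(1.4)) / 4 = 19.2/4 = 4.8
  S[X_1,X_2] = ((-0.6)·(3.2) + (-3.6)·(-4.8) + (1.4)·(3.2) + (1.4)·(1.2) + (1.4)·(-2.8)) / 4 = 17.6/4 = 4.4
  S[X_2,X_2] = ((3.2)·(3.2) + (-4.8)·(-4.8) + (3.2)·(3.2) + (1.2)·(1.2) + (-2.8)·(-2.8)) / 4 = 52.8/4 = 13.2
  S = [[4.8, 4.4],
 [4.4, 13.2]].

Step 3 — invert S. det(S) = 4.8·13.2 - (4.4)² = 44.
  S^{-1} = (1/det) · [[d, -b], [-b, a]] = [[0.3, -0.1],
 [-0.1, 0.1091]].

Step 4 — quadratic form (x̄ - mu_0)^T · S^{-1} · (x̄ - mu_0):
  S^{-1} · (x̄ - mu_0) = (-0.1, 0.0182),
  (x̄ - mu_0)^T · [...] = (-0.4)·(-0.1) + (-0.2)·(0.0182) = 0.0364.

Step 5 — scale by n: T² = 5 · 0.0364 = 0.1818.

T² ≈ 0.1818


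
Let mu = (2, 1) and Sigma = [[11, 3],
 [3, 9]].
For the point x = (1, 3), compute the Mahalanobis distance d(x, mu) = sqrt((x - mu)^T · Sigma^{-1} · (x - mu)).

Step 1 — centre the observation: (x - mu) = (-1, 2).

Step 2 — invert Sigma. det(Sigma) = 11·9 - (3)² = 90.
  Sigma^{-1} = (1/det) · [[d, -b], [-b, a]] = [[0.1, -0.0333],
 [-0.0333, 0.1222]].

Step 3 — form the quadratic (x - mu)^T · Sigma^{-1} · (x - mu):
  Sigma^{-1} · (x - mu) = (-0.1667, 0.2778).
  (x - mu)^T · [Sigma^{-1} · (x - mu)] = (-1)·(-0.1667) + (2)·(0.2778) = 0.7222.

Step 4 — take square root: d = √(0.7222) ≈ 0.8498.

d(x, mu) = √(0.7222) ≈ 0.8498


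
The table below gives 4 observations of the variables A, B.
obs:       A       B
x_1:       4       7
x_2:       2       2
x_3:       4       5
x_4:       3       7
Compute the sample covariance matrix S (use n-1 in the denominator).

Step 1 — column means:
  mean(A) = (4 + 2 + 4 + 3) / 4 = 13/4 = 3.25
  mean(B) = (7 + 2 + 5 + 7) / 4 = 21/4 = 5.25

Step 2 — sample covariance S[i,j] = (1/(n-1)) · Σ_k (x_{k,i} - mean_i) · (x_{k,j} - mean_j), with n-1 = 3.
  S[A,A] = ((0.75)·(0.75) + (-1.25)·(-1.25) + (0.75)·(0.75) + (-0.25)·(-0.25)) / 3 = 2.75/3 = 0.9167
  S[A,B] = ((0.75)·(1.75) + (-1.25)·(-3.25) + (0.75)·(-0.25) + (-0.25)·(1.75)) / 3 = 4.75/3 = 1.5833
  S[B,B] = ((1.75)·(1.75) + (-3.25)·(-3.25) + (-0.25)·(-0.25) + (1.75)·(1.75)) / 3 = 16.75/3 = 5.5833

S is symmetric (S[j,i] = S[i,j]). Assembling:

S = [[0.9167, 1.5833],
 [1.5833, 5.5833]]


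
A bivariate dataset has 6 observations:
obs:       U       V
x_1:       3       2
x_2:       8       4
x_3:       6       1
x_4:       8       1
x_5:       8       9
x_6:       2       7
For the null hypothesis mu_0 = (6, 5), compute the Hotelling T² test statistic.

Step 1 — sample mean vector:
  mean(U) = (3 + 8 + 6 + 8 + 8 + 2) / 6 = 35/6 = 5.8333
  mean(V) = (2 + 4 + 1 + 1 + 9 + 7) / 6 = 24/6 = 4
  x̄ = (5.8333, 4),  deviation x̄ - mu_0 = (5.8333, 4) - (6, 5) = (-0.1667, -1).

Step 2 — sample covariance matrix, S[i,j] = (1/(n-1)) · Σ_k (x_{k,i} - mean_i) · (x_{k,j} - mean_j), divisor n-1 = 5:
  S[U,U] = ((-2.8333)·(-2.8333) + (2.1667)·(2.1667) + (0.1667)·(0.1667) + (2.1667)·(2.1667) + (2.1667)·(2.1667) + (-3.8333)·(-3.8333)) / 5 = 36.8333/5 = 7.3667
  S[U,V] = ((-2.8333)·(-2) + (2.1667)·(0) + (0.1667)·(-3) + (2.1667)·(-3) + (2.1667)·(5) + (-3.8333)·(3)) / 5 = -2/5 = -0.4
  S[V,V] = ((-2)·(-2) + (0)·(0) + (-3)·(-3) + (-3)·(-3) + (5)·(5) + (3)·(3)) / 5 = 56/5 = 11.2
  S = [[7.3667, -0.4],
 [-0.4, 11.2]].

Step 3 — invert S. det(S) = 7.3667·11.2 - (-0.4)² = 82.3467.
  S^{-1} = (1/det) · [[d, -b], [-b, a]] = [[0.136, 0.0049],
 [0.0049, 0.0895]].

Step 4 — quadratic form (x̄ - mu_0)^T · S^{-1} · (x̄ - mu_0):
  S^{-1} · (x̄ - mu_0) = (-0.0275, -0.0903),
  (x̄ - mu_0)^T · [...] = (-0.1667)·(-0.0275) + (-1)·(-0.0903) = 0.0949.

Step 5 — scale by n: T² = 6 · 0.0949 = 0.5691.

T² ≈ 0.5691
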